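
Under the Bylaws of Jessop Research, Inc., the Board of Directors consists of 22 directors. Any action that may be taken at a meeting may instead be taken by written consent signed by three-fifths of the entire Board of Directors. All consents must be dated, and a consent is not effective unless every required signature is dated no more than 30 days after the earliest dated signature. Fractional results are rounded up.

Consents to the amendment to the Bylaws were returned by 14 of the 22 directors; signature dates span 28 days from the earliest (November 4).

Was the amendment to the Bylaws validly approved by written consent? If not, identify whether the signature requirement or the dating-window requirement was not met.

Effective — both the signature and dating-window requirements are satisfied.

Signatures required: three-fifths of 22 — 3/5 of 22 = 13.20, rounded up to 14, so 14 needed; 14 signed. Sufficient.
Dating window: the latest signature is 28 days after the earliest; the limit is 30 days. Within the window.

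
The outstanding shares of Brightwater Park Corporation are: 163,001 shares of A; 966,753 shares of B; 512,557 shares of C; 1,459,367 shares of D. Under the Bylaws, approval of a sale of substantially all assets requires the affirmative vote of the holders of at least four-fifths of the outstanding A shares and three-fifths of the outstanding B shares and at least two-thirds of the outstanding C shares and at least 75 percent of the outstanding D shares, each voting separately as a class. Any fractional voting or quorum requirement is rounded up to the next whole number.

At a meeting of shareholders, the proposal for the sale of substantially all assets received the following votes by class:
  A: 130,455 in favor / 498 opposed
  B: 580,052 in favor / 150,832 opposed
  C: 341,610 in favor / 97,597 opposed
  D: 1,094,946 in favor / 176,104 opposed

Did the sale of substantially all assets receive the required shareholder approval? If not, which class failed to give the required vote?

Not approved — the C shares did not give the required vote.

A: 4/5 of 163001 = 130400.80, rounded up to 130401; 130,401 required, 130,455 in favor — approved.
B: 3/5 of 966753 = 580051.80, rounded up to 580052; 580,052 required, 580,052 in favor — approved.
C: 2/3 of 512557 = 341704.67, rounded up to 341705; 341,705 required, 341,610 in favor — not approved.
D: 3/4 of 1459367 = 1094525.25, rounded up to 1094526; 1,094,526 required, 1,094,946 in favor — approved.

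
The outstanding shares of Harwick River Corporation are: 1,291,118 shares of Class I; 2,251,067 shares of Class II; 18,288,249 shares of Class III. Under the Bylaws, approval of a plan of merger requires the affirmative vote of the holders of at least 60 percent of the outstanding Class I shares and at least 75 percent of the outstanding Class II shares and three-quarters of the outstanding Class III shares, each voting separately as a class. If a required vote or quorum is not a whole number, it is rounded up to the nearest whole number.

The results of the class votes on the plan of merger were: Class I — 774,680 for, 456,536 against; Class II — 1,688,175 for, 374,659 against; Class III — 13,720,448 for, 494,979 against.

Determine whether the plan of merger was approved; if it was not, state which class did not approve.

Not approved — the Class II shares did not give the required vote.

Class I: 3/5 of 1291118 = 774670.80, rounded up to 774671; 774,671 required, 774,680 in favor — approved.
Class II: 3/4 of 2251067 = 1688300.25, rounded up to 1688301; 1,688,301 required, 1,688,175 in favor — not approved.
Class III: 3/4 of 18288249 = 13716186.75, rounded up to 13716187; 13,716,187 required, 13,720,448 in favor — approved.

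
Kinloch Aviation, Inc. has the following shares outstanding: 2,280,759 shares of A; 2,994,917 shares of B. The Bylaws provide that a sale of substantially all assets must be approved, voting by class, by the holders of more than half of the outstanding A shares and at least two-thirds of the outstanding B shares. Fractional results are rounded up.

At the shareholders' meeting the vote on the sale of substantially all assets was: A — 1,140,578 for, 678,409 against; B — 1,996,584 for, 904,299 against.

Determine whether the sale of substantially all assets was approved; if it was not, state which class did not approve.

A: a majority of 2280759 is 1140380; 1,140,380 required, 1,140,578 in favor — approved.
B: 2/3 of 2994917 = 1996611.33, rounded up to 1996612; 1,996,612 required, 1,996,584 in favor — not approved.

Not approved — the B shares did not give the required vote.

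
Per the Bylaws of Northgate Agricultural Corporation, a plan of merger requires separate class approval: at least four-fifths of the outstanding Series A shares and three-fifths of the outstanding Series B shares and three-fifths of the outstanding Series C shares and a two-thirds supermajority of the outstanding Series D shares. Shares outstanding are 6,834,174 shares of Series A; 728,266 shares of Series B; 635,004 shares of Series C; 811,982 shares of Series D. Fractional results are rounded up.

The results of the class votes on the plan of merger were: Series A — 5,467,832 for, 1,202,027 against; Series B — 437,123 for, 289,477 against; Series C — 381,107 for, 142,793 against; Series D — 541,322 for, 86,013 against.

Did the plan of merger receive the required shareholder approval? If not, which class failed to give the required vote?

Series A: 4/5 of 6834174 = 5467339.20, rounded up to 5467340; 5,467,340 required, 5,467,832 in favor — approved.
Series B: 3/5 of 728266 = 436959.60, rounded up to 436960; 436,960 required, 437,123 in favor — approved.
Series C: 3/5 of 635004 = 381002.40, rounded up to 381003; 381,003 required, 381,107 in favor — approved.
Series D: 2/3 of 811982 = 541321.33, rounded up to 541322; 541,322 required, 541,322 in favor — approved.

Approved — every class gave the required vote.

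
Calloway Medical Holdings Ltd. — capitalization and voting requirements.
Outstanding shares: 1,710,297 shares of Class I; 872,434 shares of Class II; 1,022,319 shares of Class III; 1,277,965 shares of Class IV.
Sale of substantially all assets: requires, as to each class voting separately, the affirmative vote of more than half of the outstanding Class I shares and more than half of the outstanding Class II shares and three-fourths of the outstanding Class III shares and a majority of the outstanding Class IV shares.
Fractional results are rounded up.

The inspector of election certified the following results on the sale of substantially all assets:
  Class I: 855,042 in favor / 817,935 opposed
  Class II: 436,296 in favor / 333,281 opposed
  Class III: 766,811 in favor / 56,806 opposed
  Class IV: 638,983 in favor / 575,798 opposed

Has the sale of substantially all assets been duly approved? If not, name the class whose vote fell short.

Not approved — the Class I shares did not give the required vote.

Class I: a majority of 1710297 is 855149; 855,149 required, 855,042 in favor — not approved.
Class II: a majority of 872434 is 436218; 436,218 required, 436,296 in favor — approved.
Class III: 3/4 of 1022319 = 766739.25, rounded up to 766740; 766,740 required, 766,811 in favor — approved.
Class IV: a majority of 1277965 is 638983; 638,983 required, 638,983 in favor — approved.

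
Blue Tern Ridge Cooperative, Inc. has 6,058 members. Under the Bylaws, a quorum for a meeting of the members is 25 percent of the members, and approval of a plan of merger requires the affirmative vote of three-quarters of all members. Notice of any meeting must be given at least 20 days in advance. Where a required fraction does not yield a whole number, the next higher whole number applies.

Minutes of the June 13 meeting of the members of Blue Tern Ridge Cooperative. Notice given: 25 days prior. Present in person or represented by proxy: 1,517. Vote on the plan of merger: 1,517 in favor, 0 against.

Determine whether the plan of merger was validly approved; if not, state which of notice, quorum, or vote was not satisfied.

Invalid — vote requirement not satisfied.

Notice: 25 days given; 20 required. Satisfied.
Quorum: 25% of 6,058 = 1,514.50, rounded up to 1,515; 1,517 present. Satisfied.
Vote: requires three-fourths of all members (6,058); 3/4 of 6058 = 4543.50, rounded up to 4544, so 4,544 needed; 1,517 in favor. Not satisfied.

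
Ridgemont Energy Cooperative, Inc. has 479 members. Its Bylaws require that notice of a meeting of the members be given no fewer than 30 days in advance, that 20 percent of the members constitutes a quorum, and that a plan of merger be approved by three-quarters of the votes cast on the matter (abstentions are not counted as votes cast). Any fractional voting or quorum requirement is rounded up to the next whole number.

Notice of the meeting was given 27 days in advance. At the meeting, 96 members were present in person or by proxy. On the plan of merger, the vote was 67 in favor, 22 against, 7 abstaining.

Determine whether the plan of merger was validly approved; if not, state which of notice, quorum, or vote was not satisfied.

Notice: 27 days given; 30 required. Not satisfied.
Quorum: 20% of 479 = 95.80, rounded up to 96; 96 present. Satisfied.
Vote: requires three-fourths of the votes cast (96 − 7 abstaining = 89); 3/4 of 89 = 66.75, rounded up to 67, so 67 needed; 67 in favor. Satisfied.

Invalid — notice requirement not satisfied.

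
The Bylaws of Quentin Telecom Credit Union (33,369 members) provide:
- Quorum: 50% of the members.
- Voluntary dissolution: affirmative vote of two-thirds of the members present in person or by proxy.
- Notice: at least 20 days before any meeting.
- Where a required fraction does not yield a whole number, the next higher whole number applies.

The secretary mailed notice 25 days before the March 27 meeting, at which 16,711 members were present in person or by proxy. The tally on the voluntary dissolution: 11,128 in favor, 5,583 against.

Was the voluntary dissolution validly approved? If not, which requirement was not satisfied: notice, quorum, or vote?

Notice: 25 days given; 20 required. Satisfied.
Quorum: 50% of 33,369 = 16,684.50, rounded up to 16,685; 16,711 present. Satisfied.
Vote: requires two-thirds of those present (16,711); 2/3 of 16711 = 11140.67, rounded up to 11141, so 11,141 needed; 11,128 in favor. Not satisfied.

Invalid — vote requirement not satisfied.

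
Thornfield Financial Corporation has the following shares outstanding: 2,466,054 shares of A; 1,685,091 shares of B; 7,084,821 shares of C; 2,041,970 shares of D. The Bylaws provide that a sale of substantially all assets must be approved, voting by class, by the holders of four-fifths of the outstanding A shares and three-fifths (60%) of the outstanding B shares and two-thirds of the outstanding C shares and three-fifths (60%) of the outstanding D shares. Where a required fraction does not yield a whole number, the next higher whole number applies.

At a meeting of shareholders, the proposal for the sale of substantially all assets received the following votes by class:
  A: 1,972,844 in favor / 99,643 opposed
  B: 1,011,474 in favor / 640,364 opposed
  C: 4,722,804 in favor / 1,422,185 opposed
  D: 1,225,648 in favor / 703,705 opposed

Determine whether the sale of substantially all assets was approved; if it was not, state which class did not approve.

Not approved — the C shares did not give the required vote.

A: 4/5 of 2466054 = 1972843.20, rounded up to 1972844; 1,972,844 required, 1,972,844 in favor — approved.
B: 3/5 of 1685091 = 1011054.60, rounded up to 1011055; 1,011,055 required, 1,011,474 in favor — approved.
C: 2/3 of 7084821 = 4723214; 4,723,214 required, 4,722,804 in favor — not approved.
D: 3/5 of 2041970 = 1225182; 1,225,182 required, 1,225,648 in favor — approved.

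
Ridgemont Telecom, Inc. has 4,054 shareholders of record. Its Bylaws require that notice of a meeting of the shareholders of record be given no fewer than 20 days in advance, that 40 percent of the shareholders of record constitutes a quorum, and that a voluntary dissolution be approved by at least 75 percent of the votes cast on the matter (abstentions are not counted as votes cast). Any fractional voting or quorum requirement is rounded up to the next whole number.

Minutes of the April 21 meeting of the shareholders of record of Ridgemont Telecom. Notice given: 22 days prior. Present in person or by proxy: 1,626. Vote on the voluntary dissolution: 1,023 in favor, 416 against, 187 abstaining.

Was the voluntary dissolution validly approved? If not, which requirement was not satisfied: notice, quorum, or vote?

Invalid — vote requirement not satisfied.

Notice: 22 days given; 20 required. Satisfied.
Quorum: 40% of 4,054 = 1,621.60, rounded up to 1,622; 1,626 present. Satisfied.
Vote: requires three-fourths of the votes cast (1,626 − 187 abstaining = 1,439); 3/4 of 1439 = 1079.25, rounded up to 1080, so 1,080 needed; 1,023 in favor. Not satisfied.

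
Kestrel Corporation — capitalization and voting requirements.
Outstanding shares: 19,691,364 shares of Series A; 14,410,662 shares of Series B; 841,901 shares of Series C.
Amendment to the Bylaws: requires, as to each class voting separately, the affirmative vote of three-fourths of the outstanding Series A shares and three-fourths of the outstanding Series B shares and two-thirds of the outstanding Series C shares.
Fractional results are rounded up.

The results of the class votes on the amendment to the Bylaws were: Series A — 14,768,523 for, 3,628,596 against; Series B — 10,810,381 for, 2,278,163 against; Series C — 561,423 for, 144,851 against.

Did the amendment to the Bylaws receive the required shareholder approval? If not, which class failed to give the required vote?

Approved — every class gave the required vote.

Series A: 3/4 of 19691364 = 14768523; 14,768,523 required, 14,768,523 in favor — approved.
Series B: 3/4 of 14410662 = 10807996.50, rounded up to 10807997; 10,807,997 required, 10,810,381 in favor — approved.
Series C: 2/3 of 841901 = 561267.33, rounded up to 561268; 561,268 required, 561,423 in favor — approved.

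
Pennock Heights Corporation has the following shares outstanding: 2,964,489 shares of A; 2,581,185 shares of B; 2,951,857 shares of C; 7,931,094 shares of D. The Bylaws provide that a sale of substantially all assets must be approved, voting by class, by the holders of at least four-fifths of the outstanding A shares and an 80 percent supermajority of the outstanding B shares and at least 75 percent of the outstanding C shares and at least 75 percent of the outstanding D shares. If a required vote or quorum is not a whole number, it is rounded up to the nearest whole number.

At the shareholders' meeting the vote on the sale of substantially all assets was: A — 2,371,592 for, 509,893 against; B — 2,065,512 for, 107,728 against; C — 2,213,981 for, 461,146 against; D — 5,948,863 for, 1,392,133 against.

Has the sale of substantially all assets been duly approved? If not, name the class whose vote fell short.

A: 4/5 of 2964489 = 2371591.20, rounded up to 2371592; 2,371,592 required, 2,371,592 in favor — approved.
B: 4/5 of 2581185 = 2064948; 2,064,948 required, 2,065,512 in favor — approved.
C: 3/4 of 2951857 = 2213892.75, rounded up to 2213893; 2,213,893 required, 2,213,981 in favor — approved.
D: 3/4 of 7931094 = 5948320.50, rounded up to 5948321; 5,948,321 required, 5,948,863 in favor — approved.

Approved — every class gave the required vote.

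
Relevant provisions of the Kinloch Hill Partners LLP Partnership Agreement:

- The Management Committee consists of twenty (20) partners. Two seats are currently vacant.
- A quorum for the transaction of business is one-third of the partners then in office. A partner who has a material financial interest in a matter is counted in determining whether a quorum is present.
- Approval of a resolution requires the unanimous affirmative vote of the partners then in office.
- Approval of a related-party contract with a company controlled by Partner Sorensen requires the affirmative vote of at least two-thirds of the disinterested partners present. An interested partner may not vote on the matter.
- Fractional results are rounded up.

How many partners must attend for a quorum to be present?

1/3 of 18 = 6.

6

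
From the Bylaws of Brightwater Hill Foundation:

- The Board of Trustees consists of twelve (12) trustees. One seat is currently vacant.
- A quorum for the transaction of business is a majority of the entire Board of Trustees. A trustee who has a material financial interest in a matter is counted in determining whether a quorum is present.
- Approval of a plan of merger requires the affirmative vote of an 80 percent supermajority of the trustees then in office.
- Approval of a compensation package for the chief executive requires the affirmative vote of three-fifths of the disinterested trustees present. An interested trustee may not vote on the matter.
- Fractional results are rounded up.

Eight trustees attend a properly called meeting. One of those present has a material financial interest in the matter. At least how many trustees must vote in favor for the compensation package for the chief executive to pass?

5

The compensation package for the chief executive requires three-fifths of the disinterested trustees present (8 − 1 = 7).
3/5 of 7 = 4.20, rounded up to 5.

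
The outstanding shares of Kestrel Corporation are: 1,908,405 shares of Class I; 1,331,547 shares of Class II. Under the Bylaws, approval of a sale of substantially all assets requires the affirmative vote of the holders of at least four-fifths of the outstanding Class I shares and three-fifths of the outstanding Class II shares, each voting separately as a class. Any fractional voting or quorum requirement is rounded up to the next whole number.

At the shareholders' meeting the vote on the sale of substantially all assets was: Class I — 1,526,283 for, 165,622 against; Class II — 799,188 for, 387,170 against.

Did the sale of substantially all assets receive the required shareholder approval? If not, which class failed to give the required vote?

Not approved — the Class I shares did not give the required vote.

Class I: 4/5 of 1908405 = 1526724; 1,526,724 required, 1,526,283 in favor — not approved.
Class II: 3/5 of 1331547 = 798928.20, rounded up to 798929; 798,929 required, 799,188 in favor — approved.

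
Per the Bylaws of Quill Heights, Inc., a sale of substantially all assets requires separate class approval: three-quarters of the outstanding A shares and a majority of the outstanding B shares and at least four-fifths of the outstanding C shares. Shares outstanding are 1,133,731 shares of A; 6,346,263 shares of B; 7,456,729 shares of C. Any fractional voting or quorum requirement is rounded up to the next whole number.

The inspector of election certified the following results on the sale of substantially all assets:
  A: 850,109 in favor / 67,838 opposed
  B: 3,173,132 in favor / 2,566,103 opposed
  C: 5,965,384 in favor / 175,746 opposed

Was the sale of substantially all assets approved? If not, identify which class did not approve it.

A: 3/4 of 1133731 = 850298.25, rounded up to 850299; 850,299 required, 850,109 in favor — not approved.
B: a majority of 6346263 is 3173132; 3,173,132 required, 3,173,132 in favor — approved.
C: 4/5 of 7456729 = 5965383.20, rounded up to 5965384; 5,965,384 required, 5,965,384 in favor — approved.

Not approved — the A shares did not give the required vote.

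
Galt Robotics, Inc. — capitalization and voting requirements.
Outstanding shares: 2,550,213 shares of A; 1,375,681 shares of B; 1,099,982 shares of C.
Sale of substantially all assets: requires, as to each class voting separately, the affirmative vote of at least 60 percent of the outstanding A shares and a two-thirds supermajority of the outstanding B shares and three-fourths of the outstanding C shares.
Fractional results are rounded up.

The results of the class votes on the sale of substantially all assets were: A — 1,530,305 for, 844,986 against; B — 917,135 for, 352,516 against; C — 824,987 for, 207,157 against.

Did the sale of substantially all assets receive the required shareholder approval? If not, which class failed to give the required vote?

Approved — every class gave the required vote.

A: 3/5 of 2550213 = 1530127.80, rounded up to 1530128; 1,530,128 required, 1,530,305 in favor — approved.
B: 2/3 of 1375681 = 917120.67, rounded up to 917121; 917,121 required, 917,135 in favor — approved.
C: 3/4 of 1099982 = 824986.50, rounded up to 824987; 824,987 required, 824,987 in favor — approved.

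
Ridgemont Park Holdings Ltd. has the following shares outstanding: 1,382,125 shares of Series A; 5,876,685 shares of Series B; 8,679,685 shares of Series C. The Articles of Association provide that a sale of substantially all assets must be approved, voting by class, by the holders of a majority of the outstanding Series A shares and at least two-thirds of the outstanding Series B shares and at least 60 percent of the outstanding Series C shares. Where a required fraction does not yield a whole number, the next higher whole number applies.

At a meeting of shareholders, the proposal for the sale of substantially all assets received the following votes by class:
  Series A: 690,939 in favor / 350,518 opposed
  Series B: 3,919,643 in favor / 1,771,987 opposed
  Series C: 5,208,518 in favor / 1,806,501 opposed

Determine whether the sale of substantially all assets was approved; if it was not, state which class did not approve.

Series A: a majority of 1382125 is 691063; 691,063 required, 690,939 in favor — not approved.
Series B: 2/3 of 5876685 = 3917790; 3,917,790 required, 3,919,643 in favor — approved.
Series C: 3/5 of 8679685 = 5207811; 5,207,811 required, 5,208,518 in favor — approved.

Not approved — the Series A shares did not give the required vote.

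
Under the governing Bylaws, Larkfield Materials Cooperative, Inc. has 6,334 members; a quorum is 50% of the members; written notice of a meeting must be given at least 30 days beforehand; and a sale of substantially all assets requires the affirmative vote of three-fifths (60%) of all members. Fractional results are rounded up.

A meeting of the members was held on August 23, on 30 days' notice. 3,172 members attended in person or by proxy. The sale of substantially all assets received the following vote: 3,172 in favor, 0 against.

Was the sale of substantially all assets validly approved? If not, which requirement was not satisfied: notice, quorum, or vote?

Notice: 30 days given; 30 required. Satisfied.
Quorum: 50% of 6,334 = 3,167; 3,172 present. Satisfied.
Vote: requires three-fifths of all members (6,334); 3/5 of 6334 = 3800.40, rounded up to 3801, so 3,801 needed; 3,172 in favor. Not satisfied.

Invalid — vote requirement not satisfied.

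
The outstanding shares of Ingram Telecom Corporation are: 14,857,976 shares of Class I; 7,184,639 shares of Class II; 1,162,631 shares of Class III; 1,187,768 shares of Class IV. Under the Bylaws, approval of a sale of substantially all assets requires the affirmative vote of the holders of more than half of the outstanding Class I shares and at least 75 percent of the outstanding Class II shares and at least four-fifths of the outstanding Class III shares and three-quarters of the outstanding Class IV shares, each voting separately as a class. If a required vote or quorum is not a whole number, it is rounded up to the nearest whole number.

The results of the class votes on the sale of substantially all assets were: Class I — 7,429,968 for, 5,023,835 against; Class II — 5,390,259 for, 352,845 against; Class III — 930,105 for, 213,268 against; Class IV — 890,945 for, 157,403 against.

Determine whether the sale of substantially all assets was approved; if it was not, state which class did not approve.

Approved — every class gave the required vote.

Class I: a majority of 14857976 is 7428989; 7,428,989 required, 7,429,968 in favor — approved.
Class II: 3/4 of 7184639 = 5388479.25, rounded up to 5388480; 5,388,480 required, 5,390,259 in favor — approved.
Class III: 4/5 of 1162631 = 930104.80, rounded up to 930105; 930,105 required, 930,105 in favor — approved.
Class IV: 3/4 of 1187768 = 890826; 890,826 required, 890,945 in favor — approved.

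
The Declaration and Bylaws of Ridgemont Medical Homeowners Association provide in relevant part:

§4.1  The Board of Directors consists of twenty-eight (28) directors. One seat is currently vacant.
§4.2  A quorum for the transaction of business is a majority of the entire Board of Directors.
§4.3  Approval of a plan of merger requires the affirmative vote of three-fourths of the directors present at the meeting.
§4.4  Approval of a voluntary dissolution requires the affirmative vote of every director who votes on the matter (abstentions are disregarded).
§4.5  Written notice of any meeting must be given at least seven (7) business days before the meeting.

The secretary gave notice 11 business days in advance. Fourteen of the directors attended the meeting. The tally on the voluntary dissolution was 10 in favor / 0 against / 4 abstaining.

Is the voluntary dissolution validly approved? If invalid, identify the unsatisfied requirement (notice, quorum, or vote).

Invalid — quorum requirement not satisfied.

Notice: 11 business days given; 7 required (11 ≥ 7). Satisfied.
Quorum: 14 present; quorum is 15. Not satisfied.
Vote: the voluntary dissolution requires the unanimous vote of the votes cast (14 present − 4 abstaining = 10). Unanimous means all 10, so 10 affirmative votes are needed; 10 voted in favor. Satisfied. (Moot — without a quorum no business can be validly transacted.)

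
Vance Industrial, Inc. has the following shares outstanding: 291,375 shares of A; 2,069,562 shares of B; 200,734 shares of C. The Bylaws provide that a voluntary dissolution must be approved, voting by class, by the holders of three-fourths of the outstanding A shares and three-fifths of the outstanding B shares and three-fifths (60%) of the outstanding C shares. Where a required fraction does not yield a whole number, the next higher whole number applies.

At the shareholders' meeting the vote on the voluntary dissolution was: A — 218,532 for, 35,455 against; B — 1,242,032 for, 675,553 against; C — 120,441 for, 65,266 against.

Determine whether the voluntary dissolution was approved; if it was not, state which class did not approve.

A: 3/4 of 291375 = 218531.25, rounded up to 218532; 218,532 required, 218,532 in favor — approved.
B: 3/5 of 2069562 = 1241737.20, rounded up to 1241738; 1,241,738 required, 1,242,032 in favor — approved.
C: 3/5 of 200734 = 120440.40, rounded up to 120441; 120,441 required, 120,441 in favor — approved.

Approved — every class gave the required vote.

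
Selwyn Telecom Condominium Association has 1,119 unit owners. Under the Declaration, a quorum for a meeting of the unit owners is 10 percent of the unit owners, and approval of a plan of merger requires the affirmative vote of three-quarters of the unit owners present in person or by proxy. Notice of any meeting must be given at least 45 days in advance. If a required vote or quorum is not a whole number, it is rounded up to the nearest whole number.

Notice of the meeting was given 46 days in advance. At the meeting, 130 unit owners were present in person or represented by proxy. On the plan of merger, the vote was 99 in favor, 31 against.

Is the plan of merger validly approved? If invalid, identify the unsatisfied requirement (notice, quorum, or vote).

Valid — all requirements satisfied.

Notice: 46 days given; 45 required. Satisfied.
Quorum: 10% of 1,119 = 111.90, rounded up to 112; 130 present. Satisfied.
Vote: requires three-fourths of those present (130); 3/4 of 130 = 97.50, rounded up to 98, so 98 needed; 99 in favor. Satisfied.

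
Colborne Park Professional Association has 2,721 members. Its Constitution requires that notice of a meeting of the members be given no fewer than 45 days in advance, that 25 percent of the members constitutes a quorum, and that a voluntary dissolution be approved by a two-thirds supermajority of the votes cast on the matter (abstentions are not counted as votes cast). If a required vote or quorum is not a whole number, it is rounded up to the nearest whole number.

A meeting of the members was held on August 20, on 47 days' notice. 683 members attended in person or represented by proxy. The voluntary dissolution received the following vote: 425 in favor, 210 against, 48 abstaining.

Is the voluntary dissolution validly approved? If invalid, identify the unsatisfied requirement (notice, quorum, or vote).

Valid — all requirements satisfied.

Notice: 47 days given; 45 required. Satisfied.
Quorum: 25% of 2,721 = 680.25, rounded up to 681; 683 present. Satisfied.
Vote: requires two-thirds of the votes cast (683 − 48 abstaining = 635); 2/3 of 635 = 423.33, rounded up to 424, so 424 needed; 425 in favor. Satisfied.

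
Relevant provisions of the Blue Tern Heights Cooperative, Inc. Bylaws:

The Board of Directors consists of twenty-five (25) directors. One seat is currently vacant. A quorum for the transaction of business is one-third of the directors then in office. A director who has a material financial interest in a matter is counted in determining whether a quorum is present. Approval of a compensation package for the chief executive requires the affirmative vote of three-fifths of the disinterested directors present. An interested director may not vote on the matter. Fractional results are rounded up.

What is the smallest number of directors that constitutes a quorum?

1/3 of 24 = 8.

8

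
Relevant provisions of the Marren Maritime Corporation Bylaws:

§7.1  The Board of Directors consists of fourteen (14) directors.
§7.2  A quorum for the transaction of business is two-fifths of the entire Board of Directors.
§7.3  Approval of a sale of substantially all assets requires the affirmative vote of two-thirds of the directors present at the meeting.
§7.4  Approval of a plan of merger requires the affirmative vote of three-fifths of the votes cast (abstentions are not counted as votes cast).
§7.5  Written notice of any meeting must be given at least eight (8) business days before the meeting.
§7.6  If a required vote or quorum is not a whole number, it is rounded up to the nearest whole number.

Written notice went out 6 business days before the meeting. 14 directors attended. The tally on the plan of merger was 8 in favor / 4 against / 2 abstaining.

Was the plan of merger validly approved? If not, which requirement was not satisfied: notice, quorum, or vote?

Invalid — notice requirement not satisfied.

Notice: 6 business days given; 8 required (6 < 8). Not satisfied.
Quorum: 14 present; quorum is 6. Satisfied.
Vote: the plan of merger requires three-fifths of the votes cast (14 present − 2 abstaining = 12). 3/5 of 12 = 7.20, rounded up to 8, so 8 affirmative votes are needed; 8 voted in favor. Satisfied.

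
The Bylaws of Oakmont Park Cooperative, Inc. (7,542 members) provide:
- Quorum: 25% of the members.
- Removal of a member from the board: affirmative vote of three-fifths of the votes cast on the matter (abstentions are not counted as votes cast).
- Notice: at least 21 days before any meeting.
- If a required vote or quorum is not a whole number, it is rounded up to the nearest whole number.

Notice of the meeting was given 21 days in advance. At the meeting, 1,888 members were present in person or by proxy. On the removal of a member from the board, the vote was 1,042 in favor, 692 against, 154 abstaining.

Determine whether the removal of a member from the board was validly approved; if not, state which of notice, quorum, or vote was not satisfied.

Valid — all requirements satisfied.

Notice: 21 days given; 21 required. Satisfied.
Quorum: 25% of 7,542 = 1,885.50, rounded up to 1,886; 1,888 present. Satisfied.
Vote: requires three-fifths of the votes cast (1,888 − 154 abstaining = 1,734); 3/5 of 1734 = 1040.40, rounded up to 1041, so 1,041 needed; 1,042 in favor. Satisfied.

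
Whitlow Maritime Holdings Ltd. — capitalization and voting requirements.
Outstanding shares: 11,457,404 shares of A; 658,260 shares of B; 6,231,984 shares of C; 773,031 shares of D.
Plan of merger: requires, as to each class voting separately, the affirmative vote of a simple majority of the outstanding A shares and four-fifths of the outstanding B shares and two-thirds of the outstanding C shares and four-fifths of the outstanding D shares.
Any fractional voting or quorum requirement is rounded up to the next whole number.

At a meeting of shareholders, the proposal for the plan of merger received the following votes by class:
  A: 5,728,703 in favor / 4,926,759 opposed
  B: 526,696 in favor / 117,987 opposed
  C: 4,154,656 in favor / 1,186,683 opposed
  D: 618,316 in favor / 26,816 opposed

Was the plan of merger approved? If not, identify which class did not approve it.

A: a majority of 11457404 is 5728703; 5,728,703 required, 5,728,703 in favor — approved.
B: 4/5 of 658260 = 526608; 526,608 required, 526,696 in favor — approved.
C: 2/3 of 6231984 = 4154656; 4,154,656 required, 4,154,656 in favor — approved.
D: 4/5 of 773031 = 618424.80, rounded up to 618425; 618,425 required, 618,316 in favor — not approved.

Not approved — the D shares did not give the required vote.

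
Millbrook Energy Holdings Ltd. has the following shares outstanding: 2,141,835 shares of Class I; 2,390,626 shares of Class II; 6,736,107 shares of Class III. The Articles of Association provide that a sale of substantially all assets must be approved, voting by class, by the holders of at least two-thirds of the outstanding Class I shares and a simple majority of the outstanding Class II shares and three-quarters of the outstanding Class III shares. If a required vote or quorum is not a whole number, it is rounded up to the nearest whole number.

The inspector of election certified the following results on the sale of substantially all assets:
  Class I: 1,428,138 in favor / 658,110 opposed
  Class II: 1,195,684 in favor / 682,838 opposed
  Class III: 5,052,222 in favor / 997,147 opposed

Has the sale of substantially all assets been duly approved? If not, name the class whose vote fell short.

Approved — every class gave the required vote.

Class I: 2/3 of 2141835 = 1427890; 1,427,890 required, 1,428,138 in favor — approved.
Class II: a majority of 2390626 is 1195314; 1,195,314 required, 1,195,684 in favor — approved.
Class III: 3/4 of 6736107 = 5052080.25, rounded up to 5052081; 5,052,081 required, 5,052,222 in favor — approved.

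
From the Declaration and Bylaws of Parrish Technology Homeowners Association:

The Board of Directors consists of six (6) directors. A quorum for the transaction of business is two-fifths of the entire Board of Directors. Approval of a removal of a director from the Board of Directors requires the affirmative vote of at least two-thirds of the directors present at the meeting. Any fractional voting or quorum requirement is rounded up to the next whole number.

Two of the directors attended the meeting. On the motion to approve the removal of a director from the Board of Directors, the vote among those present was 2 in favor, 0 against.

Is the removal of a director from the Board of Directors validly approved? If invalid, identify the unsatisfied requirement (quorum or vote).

Invalid — quorum requirement not satisfied.

Quorum: 2 present; quorum is 3. Not satisfied.
Vote: the removal of a director from the Board of Directors requires two-thirds of the directors present (2). 2/3 of 2 = 1.33, rounded up to 2, so 2 affirmative votes are needed; 2 voted in favor. Satisfied. (Moot — without a quorum no business can be validly transacted.)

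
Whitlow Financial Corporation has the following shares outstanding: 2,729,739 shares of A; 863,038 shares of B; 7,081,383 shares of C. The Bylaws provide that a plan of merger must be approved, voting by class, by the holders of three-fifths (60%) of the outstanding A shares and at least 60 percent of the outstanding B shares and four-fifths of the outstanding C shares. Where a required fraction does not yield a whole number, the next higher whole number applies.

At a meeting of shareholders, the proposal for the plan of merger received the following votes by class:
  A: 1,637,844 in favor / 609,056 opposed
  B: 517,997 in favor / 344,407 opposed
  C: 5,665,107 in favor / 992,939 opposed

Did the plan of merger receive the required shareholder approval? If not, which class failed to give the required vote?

Approved — every class gave the required vote.

A: 3/5 of 2729739 = 1637843.40, rounded up to 1637844; 1,637,844 required, 1,637,844 in favor — approved.
B: 3/5 of 863038 = 517822.80, rounded up to 517823; 517,823 required, 517,997 in favor — approved.
C: 4/5 of 7081383 = 5665106.40, rounded up to 5665107; 5,665,107 required, 5,665,107 in favor — approved.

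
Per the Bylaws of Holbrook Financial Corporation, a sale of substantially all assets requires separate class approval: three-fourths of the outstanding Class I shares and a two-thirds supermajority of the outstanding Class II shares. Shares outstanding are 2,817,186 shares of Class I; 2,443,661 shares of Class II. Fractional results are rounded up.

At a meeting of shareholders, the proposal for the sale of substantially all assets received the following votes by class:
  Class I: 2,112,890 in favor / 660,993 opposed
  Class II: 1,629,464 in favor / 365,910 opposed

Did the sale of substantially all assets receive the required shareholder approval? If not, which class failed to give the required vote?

Class I: 3/4 of 2817186 = 2112889.50, rounded up to 2112890; 2,112,890 required, 2,112,890 in favor — approved.
Class II: 2/3 of 2443661 = 1629107.33, rounded up to 1629108; 1,629,108 required, 1,629,464 in favor — approved.

Approved — every class gave the required vote.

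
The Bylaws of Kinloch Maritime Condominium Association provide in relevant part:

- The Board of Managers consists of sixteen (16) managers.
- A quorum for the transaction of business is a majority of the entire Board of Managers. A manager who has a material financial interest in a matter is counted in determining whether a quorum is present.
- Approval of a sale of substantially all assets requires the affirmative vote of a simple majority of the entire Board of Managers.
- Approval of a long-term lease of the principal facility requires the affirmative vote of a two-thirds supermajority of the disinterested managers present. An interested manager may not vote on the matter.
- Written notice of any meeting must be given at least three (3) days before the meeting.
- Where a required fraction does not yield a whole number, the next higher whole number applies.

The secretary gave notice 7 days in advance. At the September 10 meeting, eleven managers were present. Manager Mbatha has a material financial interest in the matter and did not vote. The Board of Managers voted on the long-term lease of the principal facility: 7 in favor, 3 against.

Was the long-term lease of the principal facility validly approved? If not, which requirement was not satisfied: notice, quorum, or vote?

Valid — all requirements satisfied.

Notice: 7 days given; 3 required (7 ≥ 3). Satisfied.
Quorum: 11 present (interested managers count toward quorum); quorum is 9. Satisfied.
Vote: the long-term lease of the principal facility requires two-thirds of the disinterested managers present (11 − 1 = 10). 2/3 of 10 = 6.67, rounded up to 7, so 7 affirmative votes are needed; 7 voted in favor. Satisfied.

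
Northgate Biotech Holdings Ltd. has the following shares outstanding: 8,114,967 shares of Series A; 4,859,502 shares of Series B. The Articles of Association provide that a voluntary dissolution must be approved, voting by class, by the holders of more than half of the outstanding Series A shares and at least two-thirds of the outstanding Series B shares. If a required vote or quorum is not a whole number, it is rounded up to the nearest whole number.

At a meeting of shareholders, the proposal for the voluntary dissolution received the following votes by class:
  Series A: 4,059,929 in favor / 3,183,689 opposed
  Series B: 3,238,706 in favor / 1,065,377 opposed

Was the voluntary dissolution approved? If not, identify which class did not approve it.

Not approved — the Series B shares did not give the required vote.

Series A: a majority of 8114967 is 4057484; 4,057,484 required, 4,059,929 in favor — approved.
Series B: 2/3 of 4859502 = 3239668; 3,239,668 required, 3,238,706 in favor — not approved.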